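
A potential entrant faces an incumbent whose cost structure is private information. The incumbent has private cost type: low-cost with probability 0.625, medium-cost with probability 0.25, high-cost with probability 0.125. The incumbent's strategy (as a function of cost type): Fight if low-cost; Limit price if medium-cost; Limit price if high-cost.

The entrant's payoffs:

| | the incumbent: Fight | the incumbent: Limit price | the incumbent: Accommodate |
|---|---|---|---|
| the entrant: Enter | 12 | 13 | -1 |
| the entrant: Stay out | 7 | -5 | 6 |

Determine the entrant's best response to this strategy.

E[Enter] = 0.625·(12) + 0.25·(13) + 0.125·(13) = 12.375
E[Stay out] = 0.625·(7) + 0.25·(-5) + 0.125·(-5) = 2.5
Best response: Enter (12.375 is the largest).

Enter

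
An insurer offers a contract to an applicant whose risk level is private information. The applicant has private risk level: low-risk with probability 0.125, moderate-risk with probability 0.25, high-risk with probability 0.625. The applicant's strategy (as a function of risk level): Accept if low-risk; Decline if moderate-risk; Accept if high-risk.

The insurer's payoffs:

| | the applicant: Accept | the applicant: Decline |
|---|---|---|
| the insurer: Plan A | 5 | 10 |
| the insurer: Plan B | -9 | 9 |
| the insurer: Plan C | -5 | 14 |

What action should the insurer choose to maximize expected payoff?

E[Plan A] = 0.125·(5) + 0.25·(10) + 0.625·(5) = 6.25
E[Plan B] = 0.125·(-9) + 0.25·(9) + 0.625·(-9) = -4.5
E[Plan C] = 0.125·(-5) + 0.25·(14) + 0.625·(-5) = -0.25
Best response: Plan A (6.25 is the largest).

Plan A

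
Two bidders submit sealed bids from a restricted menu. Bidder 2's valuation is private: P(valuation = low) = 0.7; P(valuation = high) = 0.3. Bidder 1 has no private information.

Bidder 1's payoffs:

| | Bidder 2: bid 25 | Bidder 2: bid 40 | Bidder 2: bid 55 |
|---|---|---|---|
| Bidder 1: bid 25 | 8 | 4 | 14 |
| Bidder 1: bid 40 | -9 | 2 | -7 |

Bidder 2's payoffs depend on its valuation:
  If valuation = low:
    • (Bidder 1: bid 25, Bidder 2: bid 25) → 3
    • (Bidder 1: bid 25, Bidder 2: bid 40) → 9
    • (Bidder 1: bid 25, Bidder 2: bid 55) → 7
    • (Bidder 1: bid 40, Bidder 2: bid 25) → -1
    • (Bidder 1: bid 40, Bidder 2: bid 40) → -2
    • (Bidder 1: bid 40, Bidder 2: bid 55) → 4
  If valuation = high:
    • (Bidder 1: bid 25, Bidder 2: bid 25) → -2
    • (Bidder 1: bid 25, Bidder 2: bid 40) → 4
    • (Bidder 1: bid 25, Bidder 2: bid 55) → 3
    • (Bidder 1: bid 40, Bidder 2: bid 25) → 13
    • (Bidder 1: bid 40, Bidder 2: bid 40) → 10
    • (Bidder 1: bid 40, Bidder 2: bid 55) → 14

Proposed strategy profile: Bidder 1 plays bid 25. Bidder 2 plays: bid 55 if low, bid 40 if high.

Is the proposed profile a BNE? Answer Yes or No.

A profile is a BNE iff every type of every player is best-responding given beliefs about the other side.
Bidder 1 plays bid 25: E[bid 25] = 0.7·(14) + 0.3·(4) = 11; E[bid 40] = -4.3. Best-responding. ✓
Bidder 2 (valuation low), facing bid 25: bid 25 gives 3, bid 40 gives 9, bid 55 gives 7. Proposed bid 55 is not best — profitable deviation exists. ✗
Bidder 2 (valuation high), facing bid 25: bid 25 gives -2, bid 40 gives 4, bid 55 gives 3. Proposed bid 40 is best. ✓

No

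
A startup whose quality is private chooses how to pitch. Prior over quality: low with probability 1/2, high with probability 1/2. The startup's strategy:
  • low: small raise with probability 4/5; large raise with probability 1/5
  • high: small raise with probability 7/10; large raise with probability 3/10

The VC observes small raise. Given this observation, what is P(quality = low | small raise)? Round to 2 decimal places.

Apply Bayes' rule using the sender's strategy as the likelihood.
P(small raise) = (1/2)·(4/5) + (1/2)·(7/10) = 3/4
P(low | small raise) = ((1/2)·(4/5)) / (3/4) = (2/5) / (3/4) = 8/15

0.53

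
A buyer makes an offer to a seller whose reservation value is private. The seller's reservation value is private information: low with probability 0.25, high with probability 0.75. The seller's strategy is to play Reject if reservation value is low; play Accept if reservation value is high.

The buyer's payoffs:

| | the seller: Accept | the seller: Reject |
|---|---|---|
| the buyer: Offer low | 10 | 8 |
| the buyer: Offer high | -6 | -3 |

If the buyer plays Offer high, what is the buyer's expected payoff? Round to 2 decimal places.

Take the expectation over the seller's reservation value, weighting each type's action by its prior probability.
E[Offer high] = 0.25·(-3) + 0.75·(-6) = (-0.75) + (-4.5) = -5.25

-5.25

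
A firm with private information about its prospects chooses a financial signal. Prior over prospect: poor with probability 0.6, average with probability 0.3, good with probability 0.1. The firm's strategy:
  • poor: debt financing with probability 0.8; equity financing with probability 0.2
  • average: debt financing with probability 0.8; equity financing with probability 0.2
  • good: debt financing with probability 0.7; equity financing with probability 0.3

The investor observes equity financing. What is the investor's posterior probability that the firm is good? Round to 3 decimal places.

P(equity financing) = 0.6·0.2 + 0.3·0.2 + 0.1·0.3 = 0.21
P(good | equity financing) = (0.1·0.3) / 0.21 = 0.03 / 0.21 = 0.142857

0.143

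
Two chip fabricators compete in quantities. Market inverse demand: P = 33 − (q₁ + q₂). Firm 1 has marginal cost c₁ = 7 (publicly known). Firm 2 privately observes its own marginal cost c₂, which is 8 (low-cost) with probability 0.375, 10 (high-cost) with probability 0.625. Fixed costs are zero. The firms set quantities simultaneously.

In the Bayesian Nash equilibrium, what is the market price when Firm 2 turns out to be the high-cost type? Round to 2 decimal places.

Type-c best response for Firm 2: q₂(c) = (33 − c)/2 − q₁/2.
Firm 1 maximizes expected profit; its first-order condition is 33 − 2q₁ − E[q₂] − 7 = 0.
Substituting E[q₂] and solving: E[c₂] = 9.25, so q₁ = (33 − 2·7 + 9.25)/3 = 9.41667.
q₂(high-cost) = 6.79167, so P = 33 − (9.41667 + 6.79167) = 16.7917.

16.79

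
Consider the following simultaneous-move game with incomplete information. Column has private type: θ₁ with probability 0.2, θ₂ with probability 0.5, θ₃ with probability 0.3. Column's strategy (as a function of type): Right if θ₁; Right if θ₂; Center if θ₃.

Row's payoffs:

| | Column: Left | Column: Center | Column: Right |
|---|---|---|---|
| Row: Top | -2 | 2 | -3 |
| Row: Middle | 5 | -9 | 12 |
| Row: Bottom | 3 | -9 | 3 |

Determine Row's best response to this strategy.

Middle

Compute Row's expected payoff for each action, taking the expectation over Column's type.
E[Top] = 0.2·(-3) + 0.5·(-3) + 0.3·(2) = -1.5
E[Middle] = 0.2·(12) + 0.5·(12) + 0.3·(-9) = 5.7
E[Bottom] = 0.2·(3) + 0.5·(3) + 0.3·(-9) = -0.6
Best response: Middle (5.7 is the largest).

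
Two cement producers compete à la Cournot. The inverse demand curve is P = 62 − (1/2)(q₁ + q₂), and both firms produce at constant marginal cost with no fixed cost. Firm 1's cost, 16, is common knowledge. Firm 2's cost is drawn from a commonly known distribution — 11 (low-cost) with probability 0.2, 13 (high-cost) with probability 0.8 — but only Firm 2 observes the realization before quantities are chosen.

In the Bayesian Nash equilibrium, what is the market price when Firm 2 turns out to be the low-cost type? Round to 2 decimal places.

29.40

Type-c best response for Firm 2: q₂(c) = (62 − c) − q₁/2.
Firm 1 maximizes expected profit; its first-order condition is 62 − q₁ − (1/2)E[q₂] − 16 = 0.
Substituting E[q₂] and solving: E[c₂] = 12.6, so q₁ = (62 − 2·16 + 12.6)/(3/2) = 28.4.
q₂(low-cost) = 36.8, so P = 62 − (1/2)·(28.4 + 36.8) = 29.4.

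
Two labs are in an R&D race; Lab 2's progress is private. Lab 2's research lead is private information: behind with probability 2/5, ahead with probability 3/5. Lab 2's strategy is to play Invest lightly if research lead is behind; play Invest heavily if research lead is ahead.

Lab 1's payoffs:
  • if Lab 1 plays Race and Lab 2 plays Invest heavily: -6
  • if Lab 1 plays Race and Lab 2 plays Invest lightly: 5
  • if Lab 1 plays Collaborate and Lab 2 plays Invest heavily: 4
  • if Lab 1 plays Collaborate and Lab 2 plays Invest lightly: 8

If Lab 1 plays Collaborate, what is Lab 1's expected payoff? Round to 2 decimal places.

5.60

E[Collaborate] = 2/5·8 + 3/5·4 = 16/5 + 12/5 = 28/5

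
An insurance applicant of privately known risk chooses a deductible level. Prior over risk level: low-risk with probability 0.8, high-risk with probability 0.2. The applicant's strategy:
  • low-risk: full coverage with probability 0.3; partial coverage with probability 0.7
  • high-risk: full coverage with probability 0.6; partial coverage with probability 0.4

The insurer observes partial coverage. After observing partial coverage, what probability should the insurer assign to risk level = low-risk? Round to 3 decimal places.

0.875

Apply Bayes' rule using the sender's strategy as the likelihood.
P(partial coverage) = 0.8·0.7 + 0.2·0.4 = 0.64
P(low-risk | partial coverage) = (0.8·0.7) / 0.64 = 0.56 / 0.64 = 0.875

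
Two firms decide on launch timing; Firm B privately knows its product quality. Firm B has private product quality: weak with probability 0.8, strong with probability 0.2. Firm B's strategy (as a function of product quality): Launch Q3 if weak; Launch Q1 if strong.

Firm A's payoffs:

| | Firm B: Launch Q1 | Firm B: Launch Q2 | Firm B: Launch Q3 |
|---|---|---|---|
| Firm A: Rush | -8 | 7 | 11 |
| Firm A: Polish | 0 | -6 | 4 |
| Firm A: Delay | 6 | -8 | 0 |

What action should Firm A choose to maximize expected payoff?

Rush

E[Rush] = 0.8·(11) + 0.2·(-8) = 7.2
E[Polish] = 0.8·(4) + 0.2·(0) = 3.2
E[Delay] = 0.8·(0) + 0.2·(6) = 1.2
Best response: Rush (7.2 is the largest).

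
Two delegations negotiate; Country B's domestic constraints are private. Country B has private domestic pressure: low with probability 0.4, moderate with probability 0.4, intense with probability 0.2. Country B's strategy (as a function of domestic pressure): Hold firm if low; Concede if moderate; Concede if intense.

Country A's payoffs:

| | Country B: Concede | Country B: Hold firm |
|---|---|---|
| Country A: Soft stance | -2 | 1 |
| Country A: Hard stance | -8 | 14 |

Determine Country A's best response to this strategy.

Compute Country A's expected payoff for each action, taking the expectation over Country B's type.
E[Soft stance] = 0.4·(1) + 0.4·(-2) + 0.2·(-2) = -0.8
E[Hard stance] = 0.4·(14) + 0.4·(-8) + 0.2·(-8) = 0.8
Best response: Hard stance (0.8 is the largest).

Hard stance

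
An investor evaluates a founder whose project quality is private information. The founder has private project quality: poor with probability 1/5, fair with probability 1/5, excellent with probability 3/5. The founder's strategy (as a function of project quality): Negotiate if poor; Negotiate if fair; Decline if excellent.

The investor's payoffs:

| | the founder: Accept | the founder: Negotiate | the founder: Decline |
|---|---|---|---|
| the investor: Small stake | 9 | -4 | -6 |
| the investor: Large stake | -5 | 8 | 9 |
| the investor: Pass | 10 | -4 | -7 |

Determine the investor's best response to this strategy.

Large stake

E[Small stake] = 1/5·(-4) + 1/5·(-4) + 3/5·(-6) = -26/5
E[Large stake] = 1/5·(8) + 1/5·(8) + 3/5·(9) = 43/5
E[Pass] = 1/5·(-4) + 1/5·(-4) + 3/5·(-7) = -29/5
Best response: Large stake (43/5 is the largest).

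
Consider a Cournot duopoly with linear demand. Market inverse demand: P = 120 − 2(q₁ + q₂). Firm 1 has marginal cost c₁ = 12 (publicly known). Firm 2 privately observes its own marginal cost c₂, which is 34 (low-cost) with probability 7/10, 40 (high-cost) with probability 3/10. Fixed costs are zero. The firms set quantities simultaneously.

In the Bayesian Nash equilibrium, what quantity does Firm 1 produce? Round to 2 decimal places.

Firm 2 with cost c maximizes (120 − 2(q₁+q₂) − c)·q₂, giving q₂(c) = (120 − c − 2q₁)/4.
E[c₂] = 7/10·34 + 3/10·40 = 35.8
Firm 1's FOC against E[q₂] yields q₁ = (120 − 2·12 + E[c₂])/6 = (120 − 24 + 35.8)/6 = 21.9667.

21.97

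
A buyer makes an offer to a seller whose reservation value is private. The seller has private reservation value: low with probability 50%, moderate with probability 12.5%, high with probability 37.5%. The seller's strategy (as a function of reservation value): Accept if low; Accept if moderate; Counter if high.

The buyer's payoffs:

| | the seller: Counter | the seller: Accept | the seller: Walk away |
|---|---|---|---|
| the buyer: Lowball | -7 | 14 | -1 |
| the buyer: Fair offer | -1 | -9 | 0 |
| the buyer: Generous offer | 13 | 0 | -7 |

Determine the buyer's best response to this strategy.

Lowball

Compute the buyer's expected payoff for each action, taking the expectation over the seller's type.
E[Lowball] = 0.5·(14) + 0.125·(14) + 0.375·(-7) = 6.125
E[Fair offer] = 0.5·(-9) + 0.125·(-9) + 0.375·(-1) = -6
E[Generous offer] = 0.5·(0) + 0.125·(0) + 0.375·(13) = 4.875
Best response: Lowball (6.125 is the largest).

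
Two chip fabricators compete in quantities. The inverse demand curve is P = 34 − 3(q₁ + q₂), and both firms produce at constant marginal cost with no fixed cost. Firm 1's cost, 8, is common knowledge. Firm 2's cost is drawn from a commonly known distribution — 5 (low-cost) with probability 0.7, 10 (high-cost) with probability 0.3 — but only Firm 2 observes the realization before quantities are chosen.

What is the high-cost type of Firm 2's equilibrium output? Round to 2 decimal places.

2.64

Type-c best response for Firm 2: q₂(c) = (34 − c)/6 − q₁/2.
Firm 1 maximizes expected profit; its first-order condition is 34 − 6q₁ − 3E[q₂] − 8 = 0.
Substituting E[q₂] and solving: E[c₂] = 6.5, so q₁ = (34 − 2·8 + 6.5)/9 = 2.72222.
q₂(high-cost) = (34 − 10 − 3·2.72222)/6 = 2.63889.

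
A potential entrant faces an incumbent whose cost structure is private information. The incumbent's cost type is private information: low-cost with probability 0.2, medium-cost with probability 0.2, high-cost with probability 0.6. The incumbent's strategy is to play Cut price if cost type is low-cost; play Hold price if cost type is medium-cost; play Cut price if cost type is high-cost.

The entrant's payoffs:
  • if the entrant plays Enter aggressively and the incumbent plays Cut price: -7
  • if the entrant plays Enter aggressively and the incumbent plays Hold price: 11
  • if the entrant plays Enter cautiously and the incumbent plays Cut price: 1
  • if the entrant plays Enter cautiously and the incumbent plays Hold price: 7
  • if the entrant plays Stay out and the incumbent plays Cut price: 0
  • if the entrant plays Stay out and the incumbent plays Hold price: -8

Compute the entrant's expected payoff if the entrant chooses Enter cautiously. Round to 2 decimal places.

2.20

E[Enter cautiously] = 0.2·1 + 0.2·7 + 0.6·1 = 0.2 + 1.4 + 0.6 = 2.2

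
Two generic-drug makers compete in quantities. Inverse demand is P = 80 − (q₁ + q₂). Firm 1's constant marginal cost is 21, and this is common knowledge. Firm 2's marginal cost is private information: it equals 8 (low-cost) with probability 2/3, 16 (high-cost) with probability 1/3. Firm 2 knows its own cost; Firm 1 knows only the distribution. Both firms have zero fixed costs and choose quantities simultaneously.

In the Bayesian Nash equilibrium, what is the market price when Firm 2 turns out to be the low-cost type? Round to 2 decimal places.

35.89

Each type of Firm 2 best-responds to q₁; Firm 1 best-responds to the expected q₂ over Firm 2's types.
Firm 2 with cost c maximizes (80 − (q₁+q₂) − c)·q₂, giving q₂(c) = (80 − c − q₁)/2.
E[c₂] = 2/3·8 + 1/3·16 = 10.6667
Firm 1's FOC against E[q₂] yields q₁ = (80 − 2·21 + E[c₂])/3 = (80 − 42 + 10.6667)/3 = 16.2222.
q₂(low-cost) = 27.8889, so P = 80 − (16.2222 + 27.8889) = 35.8889.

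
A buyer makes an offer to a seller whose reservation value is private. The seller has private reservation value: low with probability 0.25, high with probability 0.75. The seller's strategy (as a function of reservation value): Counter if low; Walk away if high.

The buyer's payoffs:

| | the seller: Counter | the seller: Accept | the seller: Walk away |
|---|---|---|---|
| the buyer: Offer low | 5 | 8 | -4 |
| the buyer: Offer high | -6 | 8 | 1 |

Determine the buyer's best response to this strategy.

E[Offer low] = 0.25·(5) + 0.75·(-4) = -1.75
E[Offer high] = 0.25·(-6) + 0.75·(1) = -0.75
Best response: Offer high (-0.75 is the largest).

Offer high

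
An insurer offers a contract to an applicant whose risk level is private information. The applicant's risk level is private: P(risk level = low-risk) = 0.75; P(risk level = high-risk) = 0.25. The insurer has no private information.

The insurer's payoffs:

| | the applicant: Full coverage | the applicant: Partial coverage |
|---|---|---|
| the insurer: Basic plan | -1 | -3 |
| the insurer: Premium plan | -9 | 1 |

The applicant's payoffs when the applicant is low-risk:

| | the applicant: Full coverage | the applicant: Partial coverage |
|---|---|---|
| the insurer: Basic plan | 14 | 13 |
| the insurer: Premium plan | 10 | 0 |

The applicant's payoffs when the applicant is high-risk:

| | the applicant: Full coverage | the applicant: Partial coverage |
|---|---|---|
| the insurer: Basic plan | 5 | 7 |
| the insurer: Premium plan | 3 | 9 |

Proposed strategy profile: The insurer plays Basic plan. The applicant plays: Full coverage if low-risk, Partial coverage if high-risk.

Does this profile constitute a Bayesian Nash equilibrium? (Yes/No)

Yes

A profile is a BNE iff every type of every player is best-responding given beliefs about the other side.
The insurer plays Basic plan: E[Basic plan] = 0.75·(-1) + 0.25·(-3) = -1.5; E[Premium plan] = -6.5. Best-responding. ✓
The applicant (risk level low-risk), facing Basic plan: Full coverage gives 14, Partial coverage gives 13. Proposed Full coverage is best. ✓
The applicant (risk level high-risk), facing Basic plan: Full coverage gives 5, Partial coverage gives 7. Proposed Partial coverage is best. ✓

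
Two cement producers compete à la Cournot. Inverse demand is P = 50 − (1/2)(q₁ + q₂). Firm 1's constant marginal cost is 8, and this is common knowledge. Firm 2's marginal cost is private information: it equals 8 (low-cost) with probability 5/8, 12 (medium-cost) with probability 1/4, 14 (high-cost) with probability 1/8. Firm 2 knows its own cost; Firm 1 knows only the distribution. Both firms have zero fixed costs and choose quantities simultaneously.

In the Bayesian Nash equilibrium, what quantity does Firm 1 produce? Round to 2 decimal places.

29.17

Firm 2 with cost c maximizes (50 − (1/2)(q₁+q₂) − c)·q₂, giving q₂(c) = (50 − c − (1/2)q₁).
E[c₂] = 5/8·8 + 1/4·12 + 1/8·14 = 9.75
Firm 1's FOC against E[q₂] yields q₁ = (50 − 2·8 + E[c₂])/(3/2) = (50 − 16 + 9.75)/(3/2) = 29.1667.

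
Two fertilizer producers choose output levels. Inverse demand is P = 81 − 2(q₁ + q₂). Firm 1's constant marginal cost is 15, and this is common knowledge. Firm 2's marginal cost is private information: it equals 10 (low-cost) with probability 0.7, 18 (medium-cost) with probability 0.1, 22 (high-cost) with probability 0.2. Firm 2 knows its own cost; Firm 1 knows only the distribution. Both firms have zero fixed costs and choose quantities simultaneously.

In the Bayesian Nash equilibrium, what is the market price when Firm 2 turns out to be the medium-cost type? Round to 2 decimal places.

Type-c best response for Firm 2: q₂(c) = (81 − c)/4 − q₁/2.
Firm 1 maximizes expected profit; its first-order condition is 81 − 4q₁ − 2E[q₂] − 15 = 0.
Substituting E[q₂] and solving: E[c₂] = 13.2, so q₁ = (81 − 2·15 + 13.2)/6 = 10.7.
q₂(medium-cost) = 10.4, so P = 81 − 2·(10.7 + 10.4) = 38.8.

38.80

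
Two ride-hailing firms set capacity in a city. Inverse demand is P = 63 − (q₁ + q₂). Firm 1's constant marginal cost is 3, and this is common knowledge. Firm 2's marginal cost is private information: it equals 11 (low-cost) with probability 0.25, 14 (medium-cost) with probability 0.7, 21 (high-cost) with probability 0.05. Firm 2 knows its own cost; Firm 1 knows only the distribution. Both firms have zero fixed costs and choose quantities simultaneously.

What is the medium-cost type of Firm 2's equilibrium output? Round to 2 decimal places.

Type-c best response for Firm 2: q₂(c) = (63 − c)/2 − q₁/2.
Firm 1 maximizes expected profit; its first-order condition is 63 − 2q₁ − E[q₂] − 3 = 0.
Substituting E[q₂] and solving: E[c₂] = 13.6, so q₁ = (63 − 2·3 + 13.6)/3 = 23.5333.
q₂(medium-cost) = (63 − 14 − 23.5333)/2 = 12.7333.

12.73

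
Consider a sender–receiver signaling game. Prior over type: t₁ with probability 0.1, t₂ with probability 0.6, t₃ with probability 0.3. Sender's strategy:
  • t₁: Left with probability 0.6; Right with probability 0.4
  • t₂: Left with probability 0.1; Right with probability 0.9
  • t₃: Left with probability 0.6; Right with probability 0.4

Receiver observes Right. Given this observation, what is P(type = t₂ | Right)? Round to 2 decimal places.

P(Right) = 0.1·0.4 + 0.6·0.9 + 0.3·0.4 = 0.7
P(t₂ | Right) = (0.6·0.9) / 0.7 = 0.54 / 0.7 = 0.771429

0.77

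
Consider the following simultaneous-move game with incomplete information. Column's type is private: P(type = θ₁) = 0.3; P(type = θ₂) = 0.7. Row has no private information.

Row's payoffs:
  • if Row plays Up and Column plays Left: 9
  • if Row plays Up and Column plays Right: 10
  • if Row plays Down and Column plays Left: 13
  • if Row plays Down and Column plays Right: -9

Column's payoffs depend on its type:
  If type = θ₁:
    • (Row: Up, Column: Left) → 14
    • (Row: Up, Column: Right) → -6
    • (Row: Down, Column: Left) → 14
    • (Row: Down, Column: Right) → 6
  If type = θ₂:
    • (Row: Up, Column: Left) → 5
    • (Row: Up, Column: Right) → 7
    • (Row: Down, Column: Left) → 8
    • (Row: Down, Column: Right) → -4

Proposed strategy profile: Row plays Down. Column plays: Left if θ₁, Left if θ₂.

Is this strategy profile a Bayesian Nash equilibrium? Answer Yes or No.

Row plays Down: E[Down] = 0.3·(13) + 0.7·(13) = 13; E[Up] = 9. Best-responding. ✓
Column (type θ₁), facing Down: Left gives 14, Right gives 6. Proposed Left is best. ✓
Column (type θ₂), facing Down: Left gives 8, Right gives -4. Proposed Left is best. ✓

Yes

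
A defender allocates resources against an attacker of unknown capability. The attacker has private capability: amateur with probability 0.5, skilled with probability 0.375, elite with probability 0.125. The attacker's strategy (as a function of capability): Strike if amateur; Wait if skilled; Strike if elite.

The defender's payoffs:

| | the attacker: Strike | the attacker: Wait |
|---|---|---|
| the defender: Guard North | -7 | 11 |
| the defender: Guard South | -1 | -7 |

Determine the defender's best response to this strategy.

Guard North

Compute the defender's expected payoff for each action, taking the expectation over the attacker's type.
E[Guard North] = 0.5·(-7) + 0.375·(11) + 0.125·(-7) = -0.25
E[Guard South] = 0.5·(-1) + 0.375·(-7) + 0.125·(-1) = -3.25
Best response: Guard North (-0.25 is the largest).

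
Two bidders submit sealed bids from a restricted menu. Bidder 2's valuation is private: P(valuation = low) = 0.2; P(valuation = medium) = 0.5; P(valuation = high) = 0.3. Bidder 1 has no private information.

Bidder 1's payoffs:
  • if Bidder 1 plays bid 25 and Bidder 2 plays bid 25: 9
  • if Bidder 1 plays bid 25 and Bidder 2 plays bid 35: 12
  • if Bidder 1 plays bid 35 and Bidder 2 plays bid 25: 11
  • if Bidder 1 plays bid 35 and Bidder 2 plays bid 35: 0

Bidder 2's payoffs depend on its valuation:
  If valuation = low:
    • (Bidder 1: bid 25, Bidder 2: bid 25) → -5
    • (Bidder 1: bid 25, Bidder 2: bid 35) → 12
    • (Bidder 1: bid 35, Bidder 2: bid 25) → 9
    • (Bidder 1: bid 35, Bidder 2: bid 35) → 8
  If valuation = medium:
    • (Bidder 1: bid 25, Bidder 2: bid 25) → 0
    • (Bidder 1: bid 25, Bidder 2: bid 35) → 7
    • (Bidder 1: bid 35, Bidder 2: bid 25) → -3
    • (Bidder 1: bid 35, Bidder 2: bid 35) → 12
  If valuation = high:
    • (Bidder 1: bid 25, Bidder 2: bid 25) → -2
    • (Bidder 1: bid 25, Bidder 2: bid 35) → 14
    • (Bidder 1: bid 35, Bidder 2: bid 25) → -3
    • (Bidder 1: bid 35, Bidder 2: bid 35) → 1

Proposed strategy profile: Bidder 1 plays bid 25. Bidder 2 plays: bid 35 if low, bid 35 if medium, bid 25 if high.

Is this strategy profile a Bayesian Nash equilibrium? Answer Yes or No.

No

Bidder 1 plays bid 25: E[bid 25] = 0.2·(12) + 0.5·(12) + 0.3·(9) = 11.1; E[bid 35] = 3.3. Best-responding. ✓
Bidder 2 (valuation low), facing bid 25: bid 25 gives -5, bid 35 gives 12. Proposed bid 35 is best. ✓
Bidder 2 (valuation medium), facing bid 25: bid 25 gives 0, bid 35 gives 7. Proposed bid 35 is best. ✓
Bidder 2 (valuation high), facing bid 25: bid 25 gives -2, bid 35 gives 14. Proposed bid 25 is not best — profitable deviation exists. ✗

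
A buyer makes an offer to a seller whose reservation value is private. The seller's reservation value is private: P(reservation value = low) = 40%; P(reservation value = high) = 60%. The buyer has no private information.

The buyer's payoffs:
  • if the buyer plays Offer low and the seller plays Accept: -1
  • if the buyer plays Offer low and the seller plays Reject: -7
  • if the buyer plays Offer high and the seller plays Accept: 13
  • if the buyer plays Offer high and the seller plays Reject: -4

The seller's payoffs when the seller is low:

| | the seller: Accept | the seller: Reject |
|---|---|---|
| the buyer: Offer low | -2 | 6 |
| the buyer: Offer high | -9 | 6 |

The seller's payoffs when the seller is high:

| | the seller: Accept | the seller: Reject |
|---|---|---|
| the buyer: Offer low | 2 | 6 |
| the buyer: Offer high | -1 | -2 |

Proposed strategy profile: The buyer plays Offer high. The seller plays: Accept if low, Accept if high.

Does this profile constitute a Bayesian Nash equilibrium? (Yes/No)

No

A profile is a BNE iff every type of every player is best-responding given beliefs about the other side.
The buyer plays Offer high: E[Offer high] = 0.4·(13) + 0.6·(13) = 13; E[Offer low] = -1. Best-responding. ✓
The seller (reservation value low), facing Offer high: Accept gives -9, Reject gives 6. Proposed Accept is not best — profitable deviation exists. ✗
The seller (reservation value high), facing Offer high: Accept gives -1, Reject gives -2. Proposed Accept is best. ✓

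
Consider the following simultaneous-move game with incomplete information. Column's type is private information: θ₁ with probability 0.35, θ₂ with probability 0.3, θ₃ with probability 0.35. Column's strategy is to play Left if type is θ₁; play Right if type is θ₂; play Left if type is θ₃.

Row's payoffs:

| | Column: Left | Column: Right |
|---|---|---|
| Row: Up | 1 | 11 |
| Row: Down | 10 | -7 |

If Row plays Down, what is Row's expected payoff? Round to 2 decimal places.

E[Down] = 0.35·10 + 0.3·(-7) + 0.35·10 = 3.5 + (-2.1) + 3.5 = 4.9

4.90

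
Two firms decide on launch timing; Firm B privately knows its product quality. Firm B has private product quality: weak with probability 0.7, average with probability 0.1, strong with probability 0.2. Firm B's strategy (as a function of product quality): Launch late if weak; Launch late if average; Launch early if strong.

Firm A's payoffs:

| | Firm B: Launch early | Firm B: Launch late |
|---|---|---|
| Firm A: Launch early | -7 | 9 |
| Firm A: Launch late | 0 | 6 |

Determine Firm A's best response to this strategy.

Launch early

E[Launch early] = 0.7·(9) + 0.1·(9) + 0.2·(-7) = 5.8
E[Launch late] = 0.7·(6) + 0.1·(6) + 0.2·(0) = 4.8
Best response: Launch early (5.8 is the largest).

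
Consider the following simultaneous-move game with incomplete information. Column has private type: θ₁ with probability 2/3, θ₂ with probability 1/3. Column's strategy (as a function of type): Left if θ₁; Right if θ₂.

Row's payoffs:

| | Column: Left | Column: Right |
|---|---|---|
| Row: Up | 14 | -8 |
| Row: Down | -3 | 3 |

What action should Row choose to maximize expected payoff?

Up

Compute Row's expected payoff for each action, taking the expectation over Column's type.
E[Up] = 2/3·(14) + 1/3·(-8) = 20/3
E[Down] = 2/3·(-3) + 1/3·(3) = -1
Best response: Up (20/3 is the largest).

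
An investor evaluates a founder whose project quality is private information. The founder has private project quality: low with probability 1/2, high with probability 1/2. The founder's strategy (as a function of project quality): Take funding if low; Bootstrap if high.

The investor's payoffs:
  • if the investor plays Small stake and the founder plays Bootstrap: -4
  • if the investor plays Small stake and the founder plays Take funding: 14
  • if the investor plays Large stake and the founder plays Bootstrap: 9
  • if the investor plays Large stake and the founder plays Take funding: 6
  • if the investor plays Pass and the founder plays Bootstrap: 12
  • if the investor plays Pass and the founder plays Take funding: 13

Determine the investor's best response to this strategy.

E[Small stake] = 1/2·(14) + 1/2·(-4) = 5
E[Large stake] = 1/2·(6) + 1/2·(9) = 15/2
E[Pass] = 1/2·(13) + 1/2·(12) = 25/2
Best response: Pass (25/2 is the largest).

Pass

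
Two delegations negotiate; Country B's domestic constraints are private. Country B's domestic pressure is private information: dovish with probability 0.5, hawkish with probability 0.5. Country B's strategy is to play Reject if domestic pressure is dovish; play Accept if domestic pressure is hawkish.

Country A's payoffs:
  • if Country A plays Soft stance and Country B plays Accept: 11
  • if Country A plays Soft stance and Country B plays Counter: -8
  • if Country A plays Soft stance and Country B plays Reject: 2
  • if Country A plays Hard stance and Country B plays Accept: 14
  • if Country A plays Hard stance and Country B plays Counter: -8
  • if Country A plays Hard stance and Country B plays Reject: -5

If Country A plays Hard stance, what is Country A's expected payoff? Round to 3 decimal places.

E[Hard stance] = 0.5·(-5) + 0.5·14 = (-2.5) + 7 = 4.5

4.500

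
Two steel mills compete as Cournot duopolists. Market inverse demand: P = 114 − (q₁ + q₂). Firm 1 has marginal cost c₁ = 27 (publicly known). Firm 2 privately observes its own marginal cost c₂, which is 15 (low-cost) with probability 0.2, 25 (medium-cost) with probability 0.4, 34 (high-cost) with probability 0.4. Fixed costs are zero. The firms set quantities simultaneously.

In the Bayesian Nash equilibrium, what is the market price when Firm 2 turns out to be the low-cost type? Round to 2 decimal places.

50.07

Type-c best response for Firm 2: q₂(c) = (114 − c)/2 − q₁/2.
Firm 1 maximizes expected profit; its first-order condition is 114 − 2q₁ − E[q₂] − 27 = 0.
Substituting E[q₂] and solving: E[c₂] = 26.6, so q₁ = (114 − 2·27 + 26.6)/3 = 28.8667.
q₂(low-cost) = 35.0667, so P = 114 − (28.8667 + 35.0667) = 50.0667.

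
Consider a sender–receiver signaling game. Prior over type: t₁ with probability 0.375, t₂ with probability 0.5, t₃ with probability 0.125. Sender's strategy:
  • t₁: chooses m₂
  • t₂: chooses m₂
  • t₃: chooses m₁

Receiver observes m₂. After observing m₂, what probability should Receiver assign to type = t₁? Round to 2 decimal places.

0.43

P(m₂) = 0.375·1 + 0.5·1 + 0.125·0 = 0.875
P(t₁ | m₂) = (0.375·1) / 0.875 = 0.375 / 0.875 = 0.428571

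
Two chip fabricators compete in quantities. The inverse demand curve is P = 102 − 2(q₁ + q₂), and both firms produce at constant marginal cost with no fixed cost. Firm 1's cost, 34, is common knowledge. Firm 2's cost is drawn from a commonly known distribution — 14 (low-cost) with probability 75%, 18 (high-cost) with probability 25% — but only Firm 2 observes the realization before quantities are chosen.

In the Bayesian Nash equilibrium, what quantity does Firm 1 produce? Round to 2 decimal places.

8.17

Firm 2 with cost c maximizes (102 − 2(q₁+q₂) − c)·q₂, giving q₂(c) = (102 − c − 2q₁)/4.
E[c₂] = 0.75·14 + 0.25·18 = 15
Firm 1's FOC against E[q₂] yields q₁ = (102 − 2·34 + E[c₂])/6 = (102 − 68 + 15)/6 = 8.16667.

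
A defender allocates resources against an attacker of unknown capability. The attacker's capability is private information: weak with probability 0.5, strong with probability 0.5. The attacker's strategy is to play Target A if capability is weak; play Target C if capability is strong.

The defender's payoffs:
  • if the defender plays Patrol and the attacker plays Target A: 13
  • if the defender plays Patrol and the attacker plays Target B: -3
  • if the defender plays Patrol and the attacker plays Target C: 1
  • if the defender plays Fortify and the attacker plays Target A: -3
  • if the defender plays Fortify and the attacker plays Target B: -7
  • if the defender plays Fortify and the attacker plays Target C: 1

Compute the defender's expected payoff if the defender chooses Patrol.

7

E[Patrol] = 0.5·13 + 0.5·1 = 6.5 + 0.5 = 7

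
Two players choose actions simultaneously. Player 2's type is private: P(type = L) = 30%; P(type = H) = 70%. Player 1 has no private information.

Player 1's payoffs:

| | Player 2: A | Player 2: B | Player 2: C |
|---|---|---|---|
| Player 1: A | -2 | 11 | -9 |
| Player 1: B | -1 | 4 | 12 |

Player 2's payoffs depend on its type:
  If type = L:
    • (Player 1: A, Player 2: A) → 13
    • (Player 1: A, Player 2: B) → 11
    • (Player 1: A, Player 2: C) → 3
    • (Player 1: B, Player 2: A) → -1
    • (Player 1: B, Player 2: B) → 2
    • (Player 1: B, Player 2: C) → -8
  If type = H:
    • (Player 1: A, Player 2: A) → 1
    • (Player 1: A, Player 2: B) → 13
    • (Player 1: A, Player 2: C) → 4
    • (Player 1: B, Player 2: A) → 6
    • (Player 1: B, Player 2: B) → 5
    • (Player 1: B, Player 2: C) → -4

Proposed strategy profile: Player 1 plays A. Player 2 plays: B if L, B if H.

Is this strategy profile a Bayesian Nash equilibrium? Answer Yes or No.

Player 1 plays A: E[A] = 0.3·(11) + 0.7·(11) = 11; E[B] = 4. Best-responding. ✓
Player 2 (type L), facing A: A gives 13, B gives 11, C gives 3. Proposed B is not best — profitable deviation exists. ✗
Player 2 (type H), facing A: A gives 1, B gives 13, C gives 4. Proposed B is best. ✓

No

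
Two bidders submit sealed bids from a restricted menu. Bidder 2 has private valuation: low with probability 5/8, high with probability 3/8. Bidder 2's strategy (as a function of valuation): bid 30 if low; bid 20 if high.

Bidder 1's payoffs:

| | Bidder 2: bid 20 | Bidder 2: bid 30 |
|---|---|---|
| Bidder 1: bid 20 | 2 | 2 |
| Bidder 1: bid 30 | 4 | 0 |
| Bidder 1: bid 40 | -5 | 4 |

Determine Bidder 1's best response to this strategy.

bid 20

E[bid 20] = 5/8·(2) + 3/8·(2) = 2
E[bid 30] = 5/8·(0) + 3/8·(4) = 3/2
E[bid 40] = 5/8·(4) + 3/8·(-5) = 5/8
Best response: bid 20 (2 is the largest).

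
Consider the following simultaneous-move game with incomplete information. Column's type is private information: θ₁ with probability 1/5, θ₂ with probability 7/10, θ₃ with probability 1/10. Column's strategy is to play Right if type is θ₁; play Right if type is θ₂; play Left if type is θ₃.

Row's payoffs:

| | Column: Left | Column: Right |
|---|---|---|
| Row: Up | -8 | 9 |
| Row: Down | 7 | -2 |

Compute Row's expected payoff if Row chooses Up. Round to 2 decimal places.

7.30

Take the expectation over Column's type, weighting each type's action by its prior probability.
E[Up] = 1/5·9 + 7/10·9 + 1/10·(-8) = 9/5 + 63/10 + (-4/5) = 73/10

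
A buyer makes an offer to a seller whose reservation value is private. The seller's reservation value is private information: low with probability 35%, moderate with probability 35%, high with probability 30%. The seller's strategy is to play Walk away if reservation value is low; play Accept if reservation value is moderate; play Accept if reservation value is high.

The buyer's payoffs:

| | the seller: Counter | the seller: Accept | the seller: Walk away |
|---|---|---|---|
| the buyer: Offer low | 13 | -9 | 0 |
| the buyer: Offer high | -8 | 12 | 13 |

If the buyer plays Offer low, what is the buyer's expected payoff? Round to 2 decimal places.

E[Offer low] = 0.35·0 + 0.35·(-9) + 0.3·(-9) = 0 + (-3.15) + (-2.7) = -5.85

-5.85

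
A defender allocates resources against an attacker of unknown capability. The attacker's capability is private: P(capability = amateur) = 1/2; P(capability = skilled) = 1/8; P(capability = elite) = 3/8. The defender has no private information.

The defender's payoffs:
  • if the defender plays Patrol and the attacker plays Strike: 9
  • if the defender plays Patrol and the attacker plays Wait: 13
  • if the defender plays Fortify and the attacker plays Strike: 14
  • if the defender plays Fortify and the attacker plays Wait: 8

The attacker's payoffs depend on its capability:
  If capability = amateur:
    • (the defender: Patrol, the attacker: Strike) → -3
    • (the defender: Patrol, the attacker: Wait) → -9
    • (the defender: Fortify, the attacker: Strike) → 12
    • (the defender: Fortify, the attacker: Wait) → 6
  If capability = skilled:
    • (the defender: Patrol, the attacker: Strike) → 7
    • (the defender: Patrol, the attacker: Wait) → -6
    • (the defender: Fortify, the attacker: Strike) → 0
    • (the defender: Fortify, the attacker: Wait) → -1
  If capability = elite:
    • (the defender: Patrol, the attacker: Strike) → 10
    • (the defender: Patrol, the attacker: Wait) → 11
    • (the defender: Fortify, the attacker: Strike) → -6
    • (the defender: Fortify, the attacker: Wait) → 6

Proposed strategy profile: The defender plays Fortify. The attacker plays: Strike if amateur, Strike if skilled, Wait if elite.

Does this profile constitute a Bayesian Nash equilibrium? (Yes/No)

The defender plays Fortify: E[Fortify] = 1/2·(14) + 1/8·(14) + 3/8·(8) = 47/4; E[Patrol] = 21/2. Best-responding. ✓
The attacker (capability amateur), facing Fortify: Strike gives 12, Wait gives 6. Proposed Strike is best. ✓
The attacker (capability skilled), facing Fortify: Strike gives 0, Wait gives -1. Proposed Strike is best. ✓
The attacker (capability elite), facing Fortify: Strike gives -6, Wait gives 6. Proposed Wait is best. ✓

Yes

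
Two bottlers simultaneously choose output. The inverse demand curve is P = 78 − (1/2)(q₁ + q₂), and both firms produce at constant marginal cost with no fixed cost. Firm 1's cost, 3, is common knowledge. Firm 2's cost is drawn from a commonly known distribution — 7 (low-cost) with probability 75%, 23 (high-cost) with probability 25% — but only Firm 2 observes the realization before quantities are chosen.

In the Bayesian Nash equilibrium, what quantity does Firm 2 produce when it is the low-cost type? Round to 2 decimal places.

Type-c best response for Firm 2: q₂(c) = (78 − c) − q₁/2.
Firm 1 maximizes expected profit; its first-order condition is 78 − q₁ − (1/2)E[q₂] − 3 = 0.
Substituting E[q₂] and solving: E[c₂] = 11, so q₁ = (78 − 2·3 + 11)/(3/2) = 55.3333.
q₂(low-cost) = (78 − 7 − (1/2)·55.3333) = 43.3333.

43.33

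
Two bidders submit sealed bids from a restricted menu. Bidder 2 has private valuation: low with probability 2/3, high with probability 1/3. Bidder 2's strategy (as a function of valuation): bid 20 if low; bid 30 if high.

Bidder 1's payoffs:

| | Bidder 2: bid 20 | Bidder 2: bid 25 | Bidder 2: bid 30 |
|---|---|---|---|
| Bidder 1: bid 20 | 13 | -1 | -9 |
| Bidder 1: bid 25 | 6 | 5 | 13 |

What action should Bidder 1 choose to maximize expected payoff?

E[bid 20] = 2/3·(13) + 1/3·(-9) = 17/3
E[bid 25] = 2/3·(6) + 1/3·(13) = 25/3
Best response: bid 25 (25/3 is the largest).

bid 25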